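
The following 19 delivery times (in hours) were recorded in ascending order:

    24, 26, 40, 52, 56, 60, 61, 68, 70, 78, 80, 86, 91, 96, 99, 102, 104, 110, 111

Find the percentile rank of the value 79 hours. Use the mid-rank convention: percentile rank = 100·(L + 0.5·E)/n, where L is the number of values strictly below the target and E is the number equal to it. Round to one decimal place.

Count below 79: L = 10; count equal: E = 0; n = 19.
Percentile rank = 100·(10 + 0.5·0)/19 = 100·10/19 = 52.63.

52.6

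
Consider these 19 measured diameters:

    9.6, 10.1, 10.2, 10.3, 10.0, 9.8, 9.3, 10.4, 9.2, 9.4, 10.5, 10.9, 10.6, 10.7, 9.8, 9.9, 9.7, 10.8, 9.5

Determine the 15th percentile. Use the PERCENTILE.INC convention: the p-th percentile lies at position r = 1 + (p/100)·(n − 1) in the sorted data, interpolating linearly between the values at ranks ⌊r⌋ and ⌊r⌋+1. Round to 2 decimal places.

Sorted: 9.2, 9.3, 9.4, 9.5, 9.6, 9.7, 9.8, 9.8, 9.9, 10.0, 10.1, 10.2, 10.3, 10.4, 10.5, 10.6, 10.7, 10.8, 10.9.
n = 19.
r = 1 + (15/100)·(19 − 1) = 1 + 2.7 = 3.7.
Rank 3 is 9.4 and rank 4 is 9.5.
Interpolate: 9.4 + 0.7·(9.5 − 9.4) = 9.4 + 0.7·0.1 = 9.47.

9.47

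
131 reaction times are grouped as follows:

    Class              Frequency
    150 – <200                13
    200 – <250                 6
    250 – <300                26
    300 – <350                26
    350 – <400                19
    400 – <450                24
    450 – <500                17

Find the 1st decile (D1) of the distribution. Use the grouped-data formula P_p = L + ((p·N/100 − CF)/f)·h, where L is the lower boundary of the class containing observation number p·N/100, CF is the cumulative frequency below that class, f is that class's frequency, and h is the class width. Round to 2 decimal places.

200.83

N = 131; target position k = 10/100 · 131 = 13.1.
Cumulative frequencies: 13, 19, 45, 71, 90, 114, 131.
Observation 13.1 falls in the class 200 – <250.
L = 200, CF = 13, f = 6, h = 50.
P10 = 200 + ((13.1 − 13)/6)·50 = 200 + 0.833333 = 200.833.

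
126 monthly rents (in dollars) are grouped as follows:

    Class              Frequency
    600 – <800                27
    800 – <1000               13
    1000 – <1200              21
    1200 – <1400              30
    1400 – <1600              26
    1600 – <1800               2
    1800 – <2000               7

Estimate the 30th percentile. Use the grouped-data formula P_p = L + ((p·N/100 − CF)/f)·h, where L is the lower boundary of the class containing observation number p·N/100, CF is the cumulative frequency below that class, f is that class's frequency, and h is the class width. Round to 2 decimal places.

966.15

N = 126; target position k = 30/100 · 126 = 37.8.
Cumulative frequencies: 27, 40, 61, 91, 117, 119, 126.
Observation 37.8 falls in the class 800 – <1000.
L = 800, CF = 27, f = 13, h = 200.
P30 = 800 + ((37.8 − 27)/13)·200 = 800 + 166.154 = 966.154.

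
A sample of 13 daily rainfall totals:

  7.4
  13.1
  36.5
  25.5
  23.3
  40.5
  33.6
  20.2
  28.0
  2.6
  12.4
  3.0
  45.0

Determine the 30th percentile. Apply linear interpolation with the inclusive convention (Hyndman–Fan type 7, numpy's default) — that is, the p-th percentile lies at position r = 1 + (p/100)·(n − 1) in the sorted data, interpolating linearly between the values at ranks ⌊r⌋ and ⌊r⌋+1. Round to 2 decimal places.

12.82

Sorted: 2.6, 3.0, 7.4, 12.4, 13.1, 20.2, 23.3, 25.5, 28.0, 33.6, 36.5, 40.5, 45.0.
n = 13.
r = 1 + (30/100)·(13 − 1) = 1 + 3.6 = 4.6.
Rank 4 is 12.4 and rank 5 is 13.1.
Interpolate: 12.4 + 0.6·(13.1 − 12.4) = 12.4 + 0.6·0.7 = 12.82.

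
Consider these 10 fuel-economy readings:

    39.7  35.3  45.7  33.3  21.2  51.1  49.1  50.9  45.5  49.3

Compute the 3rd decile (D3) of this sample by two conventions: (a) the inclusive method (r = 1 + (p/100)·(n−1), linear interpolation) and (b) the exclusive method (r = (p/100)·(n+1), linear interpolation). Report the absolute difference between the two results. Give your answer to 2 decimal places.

Sorted: 21.2, 33.3, 35.3, 39.7, 45.5, 45.7, 49.1, 49.3, 50.9, 51.1.
n = 10.
(a) r = 3.7; between ranks 3 (35.3) and 4 (39.7): 38.38.
(b) r = 3.3; between ranks 3 (35.3) and 4 (39.7): 36.62.
|38.38 − 36.62| = 1.76.

1.76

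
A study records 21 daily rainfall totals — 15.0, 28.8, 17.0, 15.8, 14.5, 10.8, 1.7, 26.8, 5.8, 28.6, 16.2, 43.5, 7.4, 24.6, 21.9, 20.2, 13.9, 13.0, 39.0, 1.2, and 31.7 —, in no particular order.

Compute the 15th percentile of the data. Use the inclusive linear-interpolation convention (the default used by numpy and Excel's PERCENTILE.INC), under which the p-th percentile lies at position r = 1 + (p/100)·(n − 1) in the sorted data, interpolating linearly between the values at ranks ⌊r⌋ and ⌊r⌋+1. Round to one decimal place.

Sorted: 1.2, 1.7, 5.8, 7.4, 10.8, 13.0, 13.9, 14.5, 15.0, 15.8, 16.2, 17.0, 20.2, 21.9, 24.6, 26.8, 28.6, 28.8, 31.7, 39.0, 43.5.
n = 21.
r = 1 + (15/100)·(21 − 1) = 1 + 3 = 4.
r is an integer, so P15 is the value at rank 4: 7.4.

7.4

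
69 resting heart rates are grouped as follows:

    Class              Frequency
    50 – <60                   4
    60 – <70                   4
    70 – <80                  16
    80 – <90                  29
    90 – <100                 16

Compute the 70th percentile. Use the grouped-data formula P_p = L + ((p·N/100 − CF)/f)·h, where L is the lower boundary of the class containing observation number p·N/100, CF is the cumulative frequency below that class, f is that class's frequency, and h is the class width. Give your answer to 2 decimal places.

88.38

N = 69; target position k = 70/100 · 69 = 48.3.
Cumulative frequencies: 4, 8, 24, 53, 69.
Observation 48.3 falls in the class 80 – <90.
L = 80, CF = 24, f = 29, h = 10.
P70 = 80 + ((48.3 − 24)/29)·10 = 80 + 8.37931 = 88.3793.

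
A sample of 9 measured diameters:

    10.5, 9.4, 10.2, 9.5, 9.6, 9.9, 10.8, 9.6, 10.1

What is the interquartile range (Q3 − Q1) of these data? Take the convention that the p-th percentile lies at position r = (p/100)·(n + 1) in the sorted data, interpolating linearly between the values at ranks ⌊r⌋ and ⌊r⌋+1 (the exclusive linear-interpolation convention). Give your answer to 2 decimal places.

Sorted: 9.4, 9.5, 9.6, 9.6, 9.9, 10.1, 10.2, 10.5, 10.8.
n = 9.
P25: r = 2.5; ranks 2–3 are 9.5, 9.6; interpolating gives 9.55.
P75: r = 7.5; ranks 7–8 are 10.2, 10.5; interpolating gives 10.35.
Difference: 10.35 − 9.55 = 0.8.

0.80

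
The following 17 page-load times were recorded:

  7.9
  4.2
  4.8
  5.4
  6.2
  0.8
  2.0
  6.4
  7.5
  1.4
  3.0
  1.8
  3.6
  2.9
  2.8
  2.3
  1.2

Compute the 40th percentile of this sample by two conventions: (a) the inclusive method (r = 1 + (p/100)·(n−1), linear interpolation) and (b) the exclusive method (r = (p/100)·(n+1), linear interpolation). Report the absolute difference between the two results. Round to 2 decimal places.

0.02

Sorted: 0.8, 1.2, 1.4, 1.8, 2.0, 2.3, 2.8, 2.9, 3.0, 3.6, 4.2, 4.8, 5.4, 6.2, 6.4, 7.5, 7.9.
n = 17.
(a) r = 7.4; between ranks 7 (2.8) and 8 (2.9): 2.84.
(b) r = 7.2; between ranks 7 (2.8) and 8 (2.9): 2.82.
|2.84 − 2.82| = 0.02.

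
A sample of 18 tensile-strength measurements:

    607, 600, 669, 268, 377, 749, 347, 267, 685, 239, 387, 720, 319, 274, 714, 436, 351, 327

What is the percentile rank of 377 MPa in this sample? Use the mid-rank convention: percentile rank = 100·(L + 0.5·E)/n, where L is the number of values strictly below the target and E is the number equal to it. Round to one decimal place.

Sorted: 239, 267, 268, 274, 319, 327, 347, 351, 377, 387, 436, 600, 607, 669, 685, 714, 720, 749.
Count below 377: L = 8; count equal: E = 1; n = 18.
Percentile rank = 100·(8 + 0.5·1)/18 = 100·8.5/18 = 47.22.

47.2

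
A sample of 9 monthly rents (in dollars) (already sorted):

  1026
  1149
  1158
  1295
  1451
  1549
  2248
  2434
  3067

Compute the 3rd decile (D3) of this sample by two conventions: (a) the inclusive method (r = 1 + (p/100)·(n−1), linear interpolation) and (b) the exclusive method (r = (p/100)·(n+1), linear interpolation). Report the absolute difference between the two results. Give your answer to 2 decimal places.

n = 9.
(a) r = 3.4; between ranks 3 (1158) and 4 (1295): 1212.8.
(b) r = 3 → value at rank 3 = 1158.
|1212.8 − 1158| = 54.8.

54.80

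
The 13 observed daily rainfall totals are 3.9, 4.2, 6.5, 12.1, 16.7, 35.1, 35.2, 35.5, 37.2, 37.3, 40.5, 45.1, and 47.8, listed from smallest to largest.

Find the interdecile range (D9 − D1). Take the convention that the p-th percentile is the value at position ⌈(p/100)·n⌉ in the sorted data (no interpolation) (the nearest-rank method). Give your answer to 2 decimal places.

n = 13.
P10: rank ⌈10/100·13⌉ = 2 → 4.2.
P90: rank ⌈90/100·13⌉ = 12 → 45.1.
Difference: 45.1 − 4.2 = 40.9.

40.90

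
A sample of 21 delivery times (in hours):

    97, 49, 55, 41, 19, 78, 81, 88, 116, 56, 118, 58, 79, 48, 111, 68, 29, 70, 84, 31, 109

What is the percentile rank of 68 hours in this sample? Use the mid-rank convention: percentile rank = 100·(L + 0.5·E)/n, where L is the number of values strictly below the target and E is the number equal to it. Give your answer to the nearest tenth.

45.2

Sorted: 19, 29, 31, 41, 48, 49, 55, 56, 58, 68, 70, 78, 79, 81, 84, 88, 97, 109, 111, 116, 118.
Count below 68: L = 9; count equal: E = 1; n = 21.
Percentile rank = 100·(9 + 0.5·1)/21 = 100·9.5/21 = 45.24.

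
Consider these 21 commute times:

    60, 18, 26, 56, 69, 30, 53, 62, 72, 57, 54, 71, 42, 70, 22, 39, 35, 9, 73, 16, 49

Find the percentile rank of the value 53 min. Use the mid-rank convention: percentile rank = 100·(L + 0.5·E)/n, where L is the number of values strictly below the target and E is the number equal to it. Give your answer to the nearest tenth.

50.0

Sorted: 9, 16, 18, 22, 26, 30, 35, 39, 42, 49, 53, 54, 56, 57, 60, 62, 69, 70, 71, 72, 73.
Count below 53: L = 10; count equal: E = 1; n = 21.
Percentile rank = 100·(10 + 0.5·1)/21 = 100·10.5/21 = 50.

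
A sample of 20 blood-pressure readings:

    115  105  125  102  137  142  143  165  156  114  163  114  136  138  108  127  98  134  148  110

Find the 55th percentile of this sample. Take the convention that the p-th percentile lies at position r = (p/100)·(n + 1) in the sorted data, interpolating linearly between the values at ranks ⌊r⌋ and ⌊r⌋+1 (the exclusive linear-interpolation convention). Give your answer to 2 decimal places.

Sorted: 98, 102, 105, 108, 110, 114, 114, 115, 125, 127, 134, 136, 137, 138, 142, 143, 148, 156, 163, 165.
n = 20.
r = (55/100)·(20 + 1) = 11.55.
Rank 11 is 134 and rank 12 is 136.
Interpolate: 134 + 0.55·(136 − 134) = 134 + 0.55·2 = 135.1.

135.10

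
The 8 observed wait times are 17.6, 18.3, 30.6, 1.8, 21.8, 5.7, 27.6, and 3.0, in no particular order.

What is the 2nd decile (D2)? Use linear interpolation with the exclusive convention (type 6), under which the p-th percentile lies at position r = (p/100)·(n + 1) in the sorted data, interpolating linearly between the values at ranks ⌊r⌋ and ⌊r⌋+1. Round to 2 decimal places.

Sorted: 1.8, 3.0, 5.7, 17.6, 18.3, 21.8, 27.6, 30.6.
n = 8.
r = (20/100)·(8 + 1) = 1.8.
Rank 1 is 1.8 and rank 2 is 3.0.
Interpolate: 1.8 + 0.8·(3.0 − 1.8) = 1.8 + 0.8·1.2 = 2.76.

2.76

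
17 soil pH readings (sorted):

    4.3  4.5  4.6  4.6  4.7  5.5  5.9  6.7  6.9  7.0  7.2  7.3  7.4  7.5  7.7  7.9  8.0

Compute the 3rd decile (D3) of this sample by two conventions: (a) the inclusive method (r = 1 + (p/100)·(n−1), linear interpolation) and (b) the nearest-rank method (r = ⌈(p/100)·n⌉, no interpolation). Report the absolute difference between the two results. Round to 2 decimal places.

n = 17.
(a) r = 5.8; between ranks 5 (4.7) and 6 (5.5): 5.34.
(b) the nearest-rank method: rank 6 → 5.5.
|5.34 − 5.5| = 0.16.

0.16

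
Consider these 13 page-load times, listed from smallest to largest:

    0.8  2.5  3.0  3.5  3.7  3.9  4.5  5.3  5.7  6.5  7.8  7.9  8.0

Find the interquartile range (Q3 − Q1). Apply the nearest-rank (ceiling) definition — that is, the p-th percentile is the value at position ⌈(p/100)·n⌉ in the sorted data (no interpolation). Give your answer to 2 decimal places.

n = 13.
P25: rank ⌈25/100·13⌉ = 4 → 3.5.
P75: rank ⌈75/100·13⌉ = 10 → 6.5.
Difference: 6.5 − 3.5 = 3.

3.00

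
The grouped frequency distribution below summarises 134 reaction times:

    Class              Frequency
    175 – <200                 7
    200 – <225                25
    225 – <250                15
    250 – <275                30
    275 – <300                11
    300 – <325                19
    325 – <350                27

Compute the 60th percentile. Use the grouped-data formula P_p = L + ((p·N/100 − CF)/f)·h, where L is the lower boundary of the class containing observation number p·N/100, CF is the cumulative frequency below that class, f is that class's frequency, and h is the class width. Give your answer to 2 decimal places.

282.73

N = 134; target position k = 60/100 · 134 = 80.4.
Cumulative frequencies: 7, 32, 47, 77, 88, 107, 134.
Observation 80.4 falls in the class 275 – <300.
L = 275, CF = 77, f = 11, h = 25.
P60 = 275 + ((80.4 − 77)/11)·25 = 275 + 7.72727 = 282.727.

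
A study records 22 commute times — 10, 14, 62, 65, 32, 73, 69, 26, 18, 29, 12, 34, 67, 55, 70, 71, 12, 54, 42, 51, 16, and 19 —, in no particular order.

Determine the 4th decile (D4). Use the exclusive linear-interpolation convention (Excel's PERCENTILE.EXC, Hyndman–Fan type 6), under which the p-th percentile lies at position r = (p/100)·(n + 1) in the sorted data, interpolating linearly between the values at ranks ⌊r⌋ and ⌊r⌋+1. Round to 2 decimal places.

29.60

Sorted: 10, 12, 12, 14, 16, 18, 19, 26, 29, 32, 34, 42, 51, 54, 55, 62, 65, 67, 69, 70, 71, 73.
n = 22.
r = (40/100)·(22 + 1) = 9.2.
Rank 9 is 29 and rank 10 is 32.
Interpolate: 29 + 0.2·(32 − 29) = 29 + 0.2·3 = 29.6.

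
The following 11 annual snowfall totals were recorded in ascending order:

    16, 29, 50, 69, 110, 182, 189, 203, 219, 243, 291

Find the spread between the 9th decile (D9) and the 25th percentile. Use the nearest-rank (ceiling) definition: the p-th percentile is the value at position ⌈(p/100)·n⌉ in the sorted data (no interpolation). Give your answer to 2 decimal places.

n = 11.
P25: rank ⌈25/100·11⌉ = 3 → 50.
P90: rank ⌈90/100·11⌉ = 10 → 243.
Difference: 243 − 50 = 193.

193.00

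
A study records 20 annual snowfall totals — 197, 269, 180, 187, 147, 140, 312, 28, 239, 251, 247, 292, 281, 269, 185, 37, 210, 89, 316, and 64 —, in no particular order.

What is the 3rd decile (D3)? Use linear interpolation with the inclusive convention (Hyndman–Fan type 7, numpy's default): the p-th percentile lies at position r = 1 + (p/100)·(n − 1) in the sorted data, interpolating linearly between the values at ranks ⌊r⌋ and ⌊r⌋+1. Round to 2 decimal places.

Sorted: 28, 37, 64, 89, 140, 147, 180, 185, 187, 197, 210, 239, 247, 251, 269, 269, 281, 292, 312, 316.
n = 20.
r = 1 + (30/100)·(20 − 1) = 1 + 5.7 = 6.7.
Rank 6 is 147 and rank 7 is 180.
Interpolate: 147 + 0.7·(180 − 147) = 147 + 0.7·33 = 170.1.

170.10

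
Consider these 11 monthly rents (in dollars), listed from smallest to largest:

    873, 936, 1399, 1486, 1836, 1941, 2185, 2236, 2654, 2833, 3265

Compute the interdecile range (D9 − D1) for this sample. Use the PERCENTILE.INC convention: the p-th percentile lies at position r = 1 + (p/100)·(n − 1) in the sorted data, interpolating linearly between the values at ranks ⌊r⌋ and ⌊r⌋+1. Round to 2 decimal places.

n = 11.
P10: r = 2 (integer) → 936.
P90: r = 10 (integer) → 2833.
Difference: 2833 − 936 = 1897.

1897.00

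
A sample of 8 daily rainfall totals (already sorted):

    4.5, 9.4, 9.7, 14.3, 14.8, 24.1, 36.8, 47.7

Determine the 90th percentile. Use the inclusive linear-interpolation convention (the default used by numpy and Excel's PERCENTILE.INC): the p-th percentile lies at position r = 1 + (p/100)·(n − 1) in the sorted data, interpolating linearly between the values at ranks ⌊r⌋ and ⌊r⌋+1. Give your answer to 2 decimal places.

n = 8.
r = 1 + (90/100)·(8 − 1) = 1 + 6.3 = 7.3.
Rank 7 is 36.8 and rank 8 is 47.7.
Interpolate: 36.8 + 0.3·(47.7 − 36.8) = 36.8 + 0.3·10.9 = 40.07.

40.07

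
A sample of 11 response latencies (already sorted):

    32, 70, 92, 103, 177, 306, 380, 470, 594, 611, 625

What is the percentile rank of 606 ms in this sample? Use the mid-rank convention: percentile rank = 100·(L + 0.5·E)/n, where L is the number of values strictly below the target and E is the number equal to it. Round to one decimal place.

81.8

Count below 606: L = 9; count equal: E = 0; n = 11.
Percentile rank = 100·(9 + 0.5·0)/11 = 100·9/11 = 81.82.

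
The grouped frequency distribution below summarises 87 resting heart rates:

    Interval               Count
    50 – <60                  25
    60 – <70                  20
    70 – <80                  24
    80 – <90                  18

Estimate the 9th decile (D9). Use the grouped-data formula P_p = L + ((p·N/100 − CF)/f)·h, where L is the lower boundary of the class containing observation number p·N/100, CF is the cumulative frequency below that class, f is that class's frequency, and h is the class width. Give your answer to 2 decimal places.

85.17

N = 87; target position k = 90/100 · 87 = 78.3.
Cumulative frequencies: 25, 45, 69, 87.
Observation 78.3 falls in the class 80 – <90.
L = 80, CF = 69, f = 18, h = 10.
P90 = 80 + ((78.3 − 69)/18)·10 = 80 + 5.16667 = 85.1667.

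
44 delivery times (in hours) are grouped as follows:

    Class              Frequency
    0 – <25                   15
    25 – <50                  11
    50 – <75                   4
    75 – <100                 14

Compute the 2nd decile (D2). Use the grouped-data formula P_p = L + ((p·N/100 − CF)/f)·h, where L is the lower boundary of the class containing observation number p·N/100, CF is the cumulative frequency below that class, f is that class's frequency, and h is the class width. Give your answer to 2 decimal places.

N = 44; target position k = 20/100 · 44 = 8.8.
Cumulative frequencies: 15, 26, 30, 44.
Observation 8.8 falls in the class 0 – <25.
L = 0, CF = 0, f = 15, h = 25.
P20 = 0 + ((8.8 − 0)/15)·25 = 0 + 14.6667 = 14.6667.

14.67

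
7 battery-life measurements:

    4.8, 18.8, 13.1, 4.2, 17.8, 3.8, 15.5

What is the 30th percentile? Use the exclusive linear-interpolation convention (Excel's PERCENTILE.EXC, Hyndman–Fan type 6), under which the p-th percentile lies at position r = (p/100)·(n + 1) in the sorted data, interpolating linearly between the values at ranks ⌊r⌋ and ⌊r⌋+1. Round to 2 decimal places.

4.44

Sorted: 3.8, 4.2, 4.8, 13.1, 15.5, 17.8, 18.8.
n = 7.
r = (30/100)·(7 + 1) = 2.4.
Rank 2 is 4.2 and rank 3 is 4.8.
Interpolate: 4.2 + 0.4·(4.8 − 4.2) = 4.2 + 0.4·0.6 = 4.44.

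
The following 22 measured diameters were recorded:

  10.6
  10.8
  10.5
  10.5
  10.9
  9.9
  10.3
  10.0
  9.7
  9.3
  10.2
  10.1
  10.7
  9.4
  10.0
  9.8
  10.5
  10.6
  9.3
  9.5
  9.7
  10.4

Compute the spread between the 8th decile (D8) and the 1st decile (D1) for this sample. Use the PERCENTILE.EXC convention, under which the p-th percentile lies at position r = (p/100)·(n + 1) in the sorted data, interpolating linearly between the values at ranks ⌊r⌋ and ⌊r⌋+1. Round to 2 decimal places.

1.27

Sorted: 9.3, 9.3, 9.4, 9.5, 9.7, 9.7, 9.8, 9.9, 10.0, 10.0, 10.1, 10.2, 10.3, 10.4, 10.5, 10.5, 10.5, 10.6, 10.6, 10.7, 10.8, 10.9.
n = 22.
P10: r = 2.3; ranks 2–3 are 9.3, 9.4; interpolating gives 9.33.
P80: r = 18.4; ranks 18–19 are 10.6, 10.6; interpolating gives 10.6.
Difference: 10.6 − 9.33 = 1.27.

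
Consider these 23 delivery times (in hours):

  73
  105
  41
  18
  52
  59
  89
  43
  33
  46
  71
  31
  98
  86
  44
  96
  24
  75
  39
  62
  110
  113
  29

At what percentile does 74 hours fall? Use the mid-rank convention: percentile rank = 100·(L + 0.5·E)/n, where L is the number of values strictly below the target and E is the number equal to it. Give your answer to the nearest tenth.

65.2

Sorted: 18, 24, 29, 31, 33, 39, 41, 43, 44, 46, 52, 59, 62, 71, 73, 75, 86, 89, 96, 98, 105, 110, 113.
Count below 74: L = 15; count equal: E = 0; n = 23.
Percentile rank = 100·(15 + 0.5·0)/23 = 100·15/23 = 65.22.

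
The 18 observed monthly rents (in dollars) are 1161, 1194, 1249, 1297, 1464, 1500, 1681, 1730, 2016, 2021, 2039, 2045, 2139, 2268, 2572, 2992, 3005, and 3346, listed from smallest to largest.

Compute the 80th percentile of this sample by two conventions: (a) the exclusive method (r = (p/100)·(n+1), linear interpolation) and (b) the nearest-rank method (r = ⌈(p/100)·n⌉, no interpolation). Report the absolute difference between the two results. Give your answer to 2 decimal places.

n = 18.
(a) r = 15.2; between ranks 15 (2572) and 16 (2992): 2656.
(b) the nearest-rank method: rank 15 → 2572.
|2656 − 2572| = 84.

84.00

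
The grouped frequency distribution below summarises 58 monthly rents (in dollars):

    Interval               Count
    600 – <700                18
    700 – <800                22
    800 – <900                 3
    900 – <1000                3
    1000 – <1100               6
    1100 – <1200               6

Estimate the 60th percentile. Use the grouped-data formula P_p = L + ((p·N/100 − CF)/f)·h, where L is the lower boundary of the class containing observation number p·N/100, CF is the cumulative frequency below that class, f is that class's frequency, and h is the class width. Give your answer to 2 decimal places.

776.36

N = 58; target position k = 60/100 · 58 = 34.8.
Cumulative frequencies: 18, 40, 43, 46, 52, 58.
Observation 34.8 falls in the class 700 – <800.
L = 700, CF = 18, f = 22, h = 100.
P60 = 700 + ((34.8 − 18)/22)·100 = 700 + 76.3636 = 776.364.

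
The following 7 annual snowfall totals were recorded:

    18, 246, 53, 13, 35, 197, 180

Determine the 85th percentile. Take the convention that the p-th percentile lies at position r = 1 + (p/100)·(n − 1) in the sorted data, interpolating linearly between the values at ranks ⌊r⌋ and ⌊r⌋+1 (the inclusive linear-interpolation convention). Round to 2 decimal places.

Sorted: 13, 18, 35, 53, 180, 197, 246.
n = 7.
r = 1 + (85/100)·(7 − 1) = 1 + 5.1 = 6.1.
Rank 6 is 197 and rank 7 is 246.
Interpolate: 197 + 0.1·(246 − 197) = 197 + 0.1·49 = 201.9.

201.90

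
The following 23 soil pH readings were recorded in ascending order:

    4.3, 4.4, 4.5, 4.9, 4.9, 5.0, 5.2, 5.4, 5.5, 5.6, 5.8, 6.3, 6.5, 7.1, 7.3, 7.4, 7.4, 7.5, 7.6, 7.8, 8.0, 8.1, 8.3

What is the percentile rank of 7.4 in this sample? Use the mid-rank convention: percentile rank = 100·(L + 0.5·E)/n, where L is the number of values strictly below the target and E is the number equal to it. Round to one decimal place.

Count below 7.4: L = 15; count equal: E = 2; n = 23.
Percentile rank = 100·(15 + 0.5·2)/23 = 100·16/23 = 69.57.

69.6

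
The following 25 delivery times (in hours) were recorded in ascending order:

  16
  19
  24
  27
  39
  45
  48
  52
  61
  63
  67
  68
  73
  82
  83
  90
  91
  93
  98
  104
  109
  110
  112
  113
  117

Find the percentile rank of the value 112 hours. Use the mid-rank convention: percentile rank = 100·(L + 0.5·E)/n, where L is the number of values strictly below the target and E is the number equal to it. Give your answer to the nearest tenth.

Count below 112: L = 22; count equal: E = 1; n = 25.
Percentile rank = 100·(22 + 0.5·1)/25 = 100·22.5/25 = 90.

90.0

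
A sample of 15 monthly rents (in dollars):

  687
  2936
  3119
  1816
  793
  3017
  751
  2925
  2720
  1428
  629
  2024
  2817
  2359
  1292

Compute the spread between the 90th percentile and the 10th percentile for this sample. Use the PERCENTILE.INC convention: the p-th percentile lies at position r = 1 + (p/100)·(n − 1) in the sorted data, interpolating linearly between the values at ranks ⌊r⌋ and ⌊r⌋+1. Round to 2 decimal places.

2272.00

Sorted: 629, 687, 751, 793, 1292, 1428, 1816, 2024, 2359, 2720, 2817, 2925, 2936, 3017, 3119.
n = 15.
P10: r = 2.4; ranks 2–3 are 687, 751; interpolating gives 712.6.
P90: r = 13.6; ranks 13–14 are 2936, 3017; interpolating gives 2984.6.
Difference: 2984.6 − 712.6 = 2272.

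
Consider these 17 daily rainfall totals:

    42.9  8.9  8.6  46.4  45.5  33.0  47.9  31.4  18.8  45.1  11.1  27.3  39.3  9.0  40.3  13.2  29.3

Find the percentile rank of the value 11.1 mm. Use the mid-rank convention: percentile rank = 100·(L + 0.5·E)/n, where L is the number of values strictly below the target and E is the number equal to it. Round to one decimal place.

Sorted: 8.6, 8.9, 9.0, 11.1, 13.2, 18.8, 27.3, 29.3, 31.4, 33.0, 39.3, 40.3, 42.9, 45.1, 45.5, 46.4, 47.9.
Count below 11.1: L = 3; count equal: E = 1; n = 17.
Percentile rank = 100·(3 + 0.5·1)/17 = 100·3.5/17 = 20.59.

20.6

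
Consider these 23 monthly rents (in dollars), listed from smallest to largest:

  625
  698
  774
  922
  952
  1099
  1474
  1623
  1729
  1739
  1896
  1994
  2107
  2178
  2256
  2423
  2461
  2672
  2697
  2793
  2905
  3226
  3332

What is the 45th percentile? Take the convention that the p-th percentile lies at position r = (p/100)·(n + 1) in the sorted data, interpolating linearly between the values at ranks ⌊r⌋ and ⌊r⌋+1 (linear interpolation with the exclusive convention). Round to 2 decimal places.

n = 23.
r = (45/100)·(23 + 1) = 10.8.
Rank 10 is 1739 and rank 11 is 1896.
Interpolate: 1739 + 0.8·(1896 − 1739) = 1739 + 0.8·157 = 1864.6.

1864.60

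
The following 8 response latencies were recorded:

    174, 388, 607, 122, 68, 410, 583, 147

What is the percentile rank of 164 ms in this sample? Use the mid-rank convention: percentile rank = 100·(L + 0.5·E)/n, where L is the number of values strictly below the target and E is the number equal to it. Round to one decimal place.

37.5

Sorted: 68, 122, 147, 174, 388, 410, 583, 607.
Count below 164: L = 3; count equal: E = 0; n = 8.
Percentile rank = 100·(3 + 0.5·0)/8 = 100·3/8 = 37.5.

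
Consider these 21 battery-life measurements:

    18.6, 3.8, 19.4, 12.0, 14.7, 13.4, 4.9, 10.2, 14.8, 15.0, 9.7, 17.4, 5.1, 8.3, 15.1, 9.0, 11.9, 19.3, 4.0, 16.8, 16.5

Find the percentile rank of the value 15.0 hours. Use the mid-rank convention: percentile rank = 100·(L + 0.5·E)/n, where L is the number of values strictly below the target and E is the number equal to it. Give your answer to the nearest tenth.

Sorted: 3.8, 4.0, 4.9, 5.1, 8.3, 9.0, 9.7, 10.2, 11.9, 12.0, 13.4, 14.7, 14.8, 15.0, 15.1, 16.5, 16.8, 17.4, 18.6, 19.3, 19.4.
Count below 15.0: L = 13; count equal: E = 1; n = 21.
Percentile rank = 100·(13 + 0.5·1)/21 = 100·13.5/21 = 64.29.

64.3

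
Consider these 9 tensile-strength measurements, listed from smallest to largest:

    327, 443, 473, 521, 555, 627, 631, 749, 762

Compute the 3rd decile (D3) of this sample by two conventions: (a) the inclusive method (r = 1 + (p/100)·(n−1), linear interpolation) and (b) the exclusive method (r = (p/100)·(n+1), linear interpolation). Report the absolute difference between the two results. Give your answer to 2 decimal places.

19.20

n = 9.
(a) r = 3.4; between ranks 3 (473) and 4 (521): 492.2.
(b) r = 3 → value at rank 3 = 473.
|492.2 − 473| = 19.2.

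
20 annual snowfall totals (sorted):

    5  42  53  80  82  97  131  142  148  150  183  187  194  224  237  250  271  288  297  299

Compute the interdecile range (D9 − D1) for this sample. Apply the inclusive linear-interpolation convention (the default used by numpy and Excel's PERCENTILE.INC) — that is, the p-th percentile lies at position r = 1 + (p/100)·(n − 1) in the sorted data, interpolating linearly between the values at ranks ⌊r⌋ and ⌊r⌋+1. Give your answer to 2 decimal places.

237.00

n = 20.
P10: r = 2.9; ranks 2–3 are 42, 53; interpolating gives 51.9.
P90: r = 18.1; ranks 18–19 are 288, 297; interpolating gives 288.9.
Difference: 288.9 − 51.9 = 237.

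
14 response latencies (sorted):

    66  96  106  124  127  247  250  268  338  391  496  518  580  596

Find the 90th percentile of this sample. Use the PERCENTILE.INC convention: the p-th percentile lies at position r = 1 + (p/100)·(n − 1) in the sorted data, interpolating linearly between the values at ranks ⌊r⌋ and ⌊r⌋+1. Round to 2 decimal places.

n = 14.
r = 1 + (90/100)·(14 − 1) = 1 + 11.7 = 12.7.
Rank 12 is 518 and rank 13 is 580.
Interpolate: 518 + 0.7·(580 − 518) = 518 + 0.7·62 = 561.4.

561.40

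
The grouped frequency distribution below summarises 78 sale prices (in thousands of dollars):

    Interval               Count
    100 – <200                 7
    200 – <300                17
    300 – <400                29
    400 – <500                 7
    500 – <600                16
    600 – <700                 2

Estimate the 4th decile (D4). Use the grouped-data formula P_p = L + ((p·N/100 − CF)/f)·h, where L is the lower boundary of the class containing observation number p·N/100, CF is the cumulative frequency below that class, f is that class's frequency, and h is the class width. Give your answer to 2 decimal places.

N = 78; target position k = 40/100 · 78 = 31.2.
Cumulative frequencies: 7, 24, 53, 60, 76, 78.
Observation 31.2 falls in the class 300 – <400.
L = 300, CF = 24, f = 29, h = 100.
P40 = 300 + ((31.2 − 24)/29)·100 = 300 + 24.8276 = 324.828.

324.83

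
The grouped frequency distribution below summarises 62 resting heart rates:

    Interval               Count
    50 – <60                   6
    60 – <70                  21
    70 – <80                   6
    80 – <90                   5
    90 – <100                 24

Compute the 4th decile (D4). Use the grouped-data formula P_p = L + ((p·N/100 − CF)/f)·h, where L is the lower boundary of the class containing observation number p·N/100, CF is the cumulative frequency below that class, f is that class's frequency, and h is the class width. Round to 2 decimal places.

N = 62; target position k = 40/100 · 62 = 24.8.
Cumulative frequencies: 6, 27, 33, 38, 62.
Observation 24.8 falls in the class 60 – <70.
L = 60, CF = 6, f = 21, h = 10.
P40 = 60 + ((24.8 − 6)/21)·10 = 60 + 8.95238 = 68.9524.

68.95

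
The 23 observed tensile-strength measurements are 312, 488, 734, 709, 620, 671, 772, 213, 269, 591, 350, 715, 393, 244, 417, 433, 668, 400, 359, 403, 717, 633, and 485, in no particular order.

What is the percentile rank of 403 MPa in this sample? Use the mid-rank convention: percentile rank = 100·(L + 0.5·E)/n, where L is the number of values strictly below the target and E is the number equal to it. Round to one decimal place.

Sorted: 213, 244, 269, 312, 350, 359, 393, 400, 403, 417, 433, 485, 488, 591, 620, 633, 668, 671, 709, 715, 717, 734, 772.
Count below 403: L = 8; count equal: E = 1; n = 23.
Percentile rank = 100·(8 + 0.5·1)/23 = 100·8.5/23 = 36.96.

37.0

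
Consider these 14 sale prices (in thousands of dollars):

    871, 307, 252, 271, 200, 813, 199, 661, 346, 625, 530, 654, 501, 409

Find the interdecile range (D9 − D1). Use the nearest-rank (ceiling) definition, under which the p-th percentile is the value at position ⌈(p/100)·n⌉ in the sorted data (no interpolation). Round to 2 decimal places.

Sorted: 199, 200, 252, 271, 307, 346, 409, 501, 530, 625, 654, 661, 813, 871.
n = 14.
P10: rank ⌈10/100·14⌉ = 2 → 200.
P90: rank ⌈90/100·14⌉ = 13 → 813.
Difference: 813 − 200 = 613.

613.00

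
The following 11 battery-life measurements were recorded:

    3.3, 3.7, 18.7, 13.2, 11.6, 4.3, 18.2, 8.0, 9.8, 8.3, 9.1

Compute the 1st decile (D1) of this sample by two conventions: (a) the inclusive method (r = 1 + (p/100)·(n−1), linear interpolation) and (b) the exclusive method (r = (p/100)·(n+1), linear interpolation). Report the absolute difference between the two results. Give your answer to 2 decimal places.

Sorted: 3.3, 3.7, 4.3, 8.0, 8.3, 9.1, 9.8, 11.6, 13.2, 18.2, 18.7.
n = 11.
(a) r = 2 → value at rank 2 = 3.7.
(b) r = 1.2; between ranks 1 (3.3) and 2 (3.7): 3.38.
|3.7 − 3.38| = 0.32.

0.32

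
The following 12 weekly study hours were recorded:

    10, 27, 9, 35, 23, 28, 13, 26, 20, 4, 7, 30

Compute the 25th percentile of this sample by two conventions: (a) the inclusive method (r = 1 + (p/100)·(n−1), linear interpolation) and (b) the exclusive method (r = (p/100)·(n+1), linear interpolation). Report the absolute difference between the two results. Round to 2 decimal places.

Sorted: 4, 7, 9, 10, 13, 20, 23, 26, 27, 28, 30, 35.
n = 12.
(a) r = 3.75; between ranks 3 (9) and 4 (10): 9.75.
(b) r = 3.25; between ranks 3 (9) and 4 (10): 9.25.
|9.75 − 9.25| = 0.5.

0.50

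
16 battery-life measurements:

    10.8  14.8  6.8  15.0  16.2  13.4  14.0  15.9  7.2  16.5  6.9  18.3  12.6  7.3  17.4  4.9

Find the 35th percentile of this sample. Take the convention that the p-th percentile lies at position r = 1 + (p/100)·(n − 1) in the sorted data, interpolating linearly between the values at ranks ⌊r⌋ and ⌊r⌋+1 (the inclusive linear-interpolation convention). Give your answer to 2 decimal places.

11.25

Sorted: 4.9, 6.8, 6.9, 7.2, 7.3, 10.8, 12.6, 13.4, 14.0, 14.8, 15.0, 15.9, 16.2, 16.5, 17.4, 18.3.
n = 16.
r = 1 + (35/100)·(16 − 1) = 1 + 5.25 = 6.25.
Rank 6 is 10.8 and rank 7 is 12.6.
Interpolate: 10.8 + 0.25·(12.6 − 10.8) = 10.8 + 0.25·1.8 = 11.25.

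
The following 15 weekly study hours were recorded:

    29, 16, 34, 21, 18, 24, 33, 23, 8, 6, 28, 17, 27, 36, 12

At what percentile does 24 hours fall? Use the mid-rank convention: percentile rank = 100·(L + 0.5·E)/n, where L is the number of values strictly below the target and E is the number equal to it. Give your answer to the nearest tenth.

Sorted: 6, 8, 12, 16, 17, 18, 21, 23, 24, 27, 28, 29, 33, 34, 36.
Count below 24: L = 8; count equal: E = 1; n = 15.
Percentile rank = 100·(8 + 0.5·1)/15 = 100·8.5/15 = 56.67.

56.7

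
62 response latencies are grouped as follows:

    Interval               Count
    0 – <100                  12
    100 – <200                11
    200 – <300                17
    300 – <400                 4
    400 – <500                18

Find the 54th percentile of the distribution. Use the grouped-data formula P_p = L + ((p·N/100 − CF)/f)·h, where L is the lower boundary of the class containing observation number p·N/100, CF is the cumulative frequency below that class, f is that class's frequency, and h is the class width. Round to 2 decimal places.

261.65

N = 62; target position k = 54/100 · 62 = 33.48.
Cumulative frequencies: 12, 23, 40, 44, 62.
Observation 33.48 falls in the class 200 – <300.
L = 200, CF = 23, f = 17, h = 100.
P54 = 200 + ((33.48 − 23)/17)·100 = 200 + 61.6471 = 261.647.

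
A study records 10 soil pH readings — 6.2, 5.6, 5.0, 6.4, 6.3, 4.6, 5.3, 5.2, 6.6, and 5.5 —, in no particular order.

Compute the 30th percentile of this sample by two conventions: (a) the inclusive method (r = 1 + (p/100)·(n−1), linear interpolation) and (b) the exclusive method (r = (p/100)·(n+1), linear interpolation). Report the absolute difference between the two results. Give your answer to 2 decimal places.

Sorted: 4.6, 5.0, 5.2, 5.3, 5.5, 5.6, 6.2, 6.3, 6.4, 6.6.
n = 10.
(a) r = 3.7; between ranks 3 (5.2) and 4 (5.3): 5.27.
(b) r = 3.3; between ranks 3 (5.2) and 4 (5.3): 5.23.
|5.27 − 5.23| = 0.04.

0.04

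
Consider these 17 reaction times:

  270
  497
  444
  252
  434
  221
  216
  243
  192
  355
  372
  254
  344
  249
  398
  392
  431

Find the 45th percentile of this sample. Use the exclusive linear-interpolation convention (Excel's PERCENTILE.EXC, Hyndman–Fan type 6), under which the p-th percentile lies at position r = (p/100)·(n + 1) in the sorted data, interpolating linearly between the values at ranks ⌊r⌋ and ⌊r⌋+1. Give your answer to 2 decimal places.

277.40

Sorted: 192, 216, 221, 243, 249, 252, 254, 270, 344, 355, 372, 392, 398, 431, 434, 444, 497.
n = 17.
r = (45/100)·(17 + 1) = 8.1.
Rank 8 is 270 and rank 9 is 344.
Interpolate: 270 + 0.1·(344 − 270) = 270 + 0.1·74 = 277.4.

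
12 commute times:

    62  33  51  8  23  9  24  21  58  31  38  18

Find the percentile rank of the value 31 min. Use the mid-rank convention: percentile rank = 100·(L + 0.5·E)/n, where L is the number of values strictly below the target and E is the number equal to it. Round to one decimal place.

54.2

Sorted: 8, 9, 18, 21, 23, 24, 31, 33, 38, 51, 58, 62.
Count below 31: L = 6; count equal: E = 1; n = 12.
Percentile rank = 100·(6 + 0.5·1)/12 = 100·6.5/12 = 54.17.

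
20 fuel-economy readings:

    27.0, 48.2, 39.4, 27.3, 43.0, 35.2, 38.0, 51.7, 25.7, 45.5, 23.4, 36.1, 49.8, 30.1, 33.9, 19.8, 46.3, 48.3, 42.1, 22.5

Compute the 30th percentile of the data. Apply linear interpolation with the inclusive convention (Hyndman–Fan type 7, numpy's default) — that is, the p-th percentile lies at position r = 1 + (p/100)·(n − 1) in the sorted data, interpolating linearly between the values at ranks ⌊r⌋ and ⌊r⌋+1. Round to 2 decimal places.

Sorted: 19.8, 22.5, 23.4, 25.7, 27.0, 27.3, 30.1, 33.9, 35.2, 36.1, 38.0, 39.4, 42.1, 43.0, 45.5, 46.3, 48.2, 48.3, 49.8, 51.7.
n = 20.
r = 1 + (30/100)·(20 − 1) = 1 + 5.7 = 6.7.
Rank 6 is 27.3 and rank 7 is 30.1.
Interpolate: 27.3 + 0.7·(30.1 − 27.3) = 27.3 + 0.7·2.8 = 29.26.

29.26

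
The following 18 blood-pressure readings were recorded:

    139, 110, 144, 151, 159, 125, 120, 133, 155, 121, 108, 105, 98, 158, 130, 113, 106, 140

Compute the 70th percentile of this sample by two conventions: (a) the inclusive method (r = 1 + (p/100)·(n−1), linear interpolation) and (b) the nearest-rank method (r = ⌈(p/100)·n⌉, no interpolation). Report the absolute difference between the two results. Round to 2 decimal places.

Sorted: 98, 105, 106, 108, 110, 113, 120, 121, 125, 130, 133, 139, 140, 144, 151, 155, 158, 159.
n = 18.
(a) r = 12.9; between ranks 12 (139) and 13 (140): 139.9.
(b) the nearest-rank method: rank 13 → 140.
|139.9 − 140| = 0.1.

0.10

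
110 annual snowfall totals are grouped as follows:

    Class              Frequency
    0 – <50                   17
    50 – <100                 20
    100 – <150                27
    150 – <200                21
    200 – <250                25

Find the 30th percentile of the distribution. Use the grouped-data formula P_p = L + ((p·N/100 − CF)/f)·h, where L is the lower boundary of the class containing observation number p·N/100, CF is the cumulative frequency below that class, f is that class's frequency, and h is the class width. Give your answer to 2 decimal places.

N = 110; target position k = 30/100 · 110 = 33.
Cumulative frequencies: 17, 37, 64, 85, 110.
Observation 33 falls in the class 50 – <100.
L = 50, CF = 17, f = 20, h = 50.
P30 = 50 + ((33 − 17)/20)·50 = 50 + 40 = 90.

90.00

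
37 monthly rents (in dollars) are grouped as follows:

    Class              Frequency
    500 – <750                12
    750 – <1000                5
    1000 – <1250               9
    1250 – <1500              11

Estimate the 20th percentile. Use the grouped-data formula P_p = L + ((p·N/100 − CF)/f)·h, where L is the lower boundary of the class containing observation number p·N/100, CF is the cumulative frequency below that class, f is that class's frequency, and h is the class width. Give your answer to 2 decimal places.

N = 37; target position k = 20/100 · 37 = 7.4.
Cumulative frequencies: 12, 17, 26, 37.
Observation 7.4 falls in the class 500 – <750.
L = 500, CF = 0, f = 12, h = 250.
P20 = 500 + ((7.4 − 0)/12)·250 = 500 + 154.167 = 654.167.

654.17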